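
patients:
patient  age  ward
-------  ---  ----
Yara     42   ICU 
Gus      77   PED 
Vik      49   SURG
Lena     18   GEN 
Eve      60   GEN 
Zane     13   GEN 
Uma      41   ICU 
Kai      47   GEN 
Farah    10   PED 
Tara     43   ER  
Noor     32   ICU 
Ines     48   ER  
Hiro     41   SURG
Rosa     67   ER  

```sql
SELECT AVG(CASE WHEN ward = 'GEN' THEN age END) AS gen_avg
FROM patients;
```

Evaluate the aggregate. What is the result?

patient=Yara: ✗
patient=Gus: ✗
patient=Vik: ✗
patient=Lena: ✓ → 18
patient=Eve: ✓ → 60
patient=Zane: ✓ → 13
patient=Uma: ✗
patient=Kai: ✓ → 47
patient=Farah: ✗
patient=Tara: ✗
patient=Noor: ✗
patient=Ines: ✗
patient=Hiro: ✗
patient=Rosa: ✗
gen_avg = (18 + 60 + 13 + 47) / 4 = 34.5

34.5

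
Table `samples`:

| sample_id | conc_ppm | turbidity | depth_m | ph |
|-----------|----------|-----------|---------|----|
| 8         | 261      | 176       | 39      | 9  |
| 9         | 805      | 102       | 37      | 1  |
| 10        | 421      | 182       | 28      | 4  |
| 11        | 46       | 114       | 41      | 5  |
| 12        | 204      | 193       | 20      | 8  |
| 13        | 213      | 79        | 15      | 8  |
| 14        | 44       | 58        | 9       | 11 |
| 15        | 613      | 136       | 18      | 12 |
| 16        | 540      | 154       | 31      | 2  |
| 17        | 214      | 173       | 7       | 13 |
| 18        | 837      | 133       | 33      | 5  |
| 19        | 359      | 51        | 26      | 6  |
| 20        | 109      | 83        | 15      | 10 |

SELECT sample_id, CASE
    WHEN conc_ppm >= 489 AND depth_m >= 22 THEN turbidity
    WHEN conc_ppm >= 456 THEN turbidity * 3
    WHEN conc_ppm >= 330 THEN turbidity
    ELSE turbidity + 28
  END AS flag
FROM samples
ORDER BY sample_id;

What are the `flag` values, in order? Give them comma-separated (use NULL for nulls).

204, 102, 182, 142, 221, 107, 86, 408, 154, 201, 133, 51, 111

sample_id=8: ELSE → 204
sample_id=9: conc_ppm >= 489 AND depth_m >= 22 → 102
sample_id=10: conc_ppm >= 330 → 182
sample_id=11: ELSE → 142
sample_id=12: ELSE → 221
sample_id=13: ELSE → 107
sample_id=14: ELSE → 86
sample_id=15: conc_ppm >= 456 → 408
sample_id=16: conc_ppm >= 489 AND depth_m >= 22 → 154
sample_id=17: ELSE → 201
sample_id=18: conc_ppm >= 489 AND depth_m >= 22 → 133
sample_id=19: conc_ppm >= 330 → 51
sample_id=20: ELSE → 111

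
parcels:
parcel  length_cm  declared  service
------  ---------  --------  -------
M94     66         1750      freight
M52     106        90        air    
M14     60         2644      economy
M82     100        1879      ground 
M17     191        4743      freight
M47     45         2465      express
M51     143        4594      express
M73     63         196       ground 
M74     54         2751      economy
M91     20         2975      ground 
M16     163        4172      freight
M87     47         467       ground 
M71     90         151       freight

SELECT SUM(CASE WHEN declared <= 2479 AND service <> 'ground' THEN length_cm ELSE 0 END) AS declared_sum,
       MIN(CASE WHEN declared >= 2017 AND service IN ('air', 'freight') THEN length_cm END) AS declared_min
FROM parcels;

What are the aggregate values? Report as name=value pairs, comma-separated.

declared_sum=307, declared_min=163

[declared_sum: declared <= 2479 AND service <> 'ground']
parcel=M94: ✓ → 66
parcel=M52: ✓ → 106
parcel=M14: ✗
parcel=M82: ✗
parcel=M17: ✗
parcel=M47: ✓ → 45
parcel=M51: ✗
parcel=M73: ✗
parcel=M74: ✗
parcel=M91: ✗
parcel=M16: ✗
parcel=M87: ✗
parcel=M71: ✓ → 90
declared_sum = 66 + 106 + 45 + 90 = 307
—
[declared_min: declared >= 2017 AND service IN ('air', 'freight')]
parcel=M94: ✗
parcel=M52: ✗
parcel=M14: ✗
parcel=M82: ✗
parcel=M17: ✓ → 191
parcel=M47: ✗
parcel=M51: ✗
parcel=M73: ✗
parcel=M74: ✗
parcel=M91: ✗
parcel=M16: ✓ → 163
parcel=M87: ✗
parcel=M71: ✗
declared_min = MIN(191, 163) = 163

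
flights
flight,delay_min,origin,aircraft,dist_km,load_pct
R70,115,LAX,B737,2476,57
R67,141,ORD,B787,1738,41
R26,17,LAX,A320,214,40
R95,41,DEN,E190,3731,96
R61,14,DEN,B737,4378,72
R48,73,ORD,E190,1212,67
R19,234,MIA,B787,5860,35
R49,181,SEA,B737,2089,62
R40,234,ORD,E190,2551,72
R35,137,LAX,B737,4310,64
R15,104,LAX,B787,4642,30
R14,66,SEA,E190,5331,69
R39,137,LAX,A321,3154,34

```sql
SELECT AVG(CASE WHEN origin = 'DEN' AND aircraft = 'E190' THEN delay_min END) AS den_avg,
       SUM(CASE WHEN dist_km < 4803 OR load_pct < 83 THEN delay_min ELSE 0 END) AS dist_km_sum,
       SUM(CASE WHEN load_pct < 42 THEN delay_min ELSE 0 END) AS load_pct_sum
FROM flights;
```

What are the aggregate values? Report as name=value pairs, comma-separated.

[den_avg: origin = 'DEN' AND aircraft = 'E190']
flight=R70: ✗
flight=R67: ✗
flight=R26: ✗
flight=R95: ✓ → 41
flight=R61: ✗
flight=R48: ✗
flight=R19: ✗
flight=R49: ✗
flight=R40: ✗
flight=R35: ✗
flight=R15: ✗
flight=R14: ✗
flight=R39: ✗
den_avg = 41
—
[dist_km_sum: dist_km < 4803 OR load_pct < 83]
flight=R70: ✓ → 115
flight=R67: ✓ → 141
flight=R26: ✓ → 17
flight=R95: ✓ → 41
flight=R61: ✓ → 14
flight=R48: ✓ → 73
flight=R19: ✓ → 234
flight=R49: ✓ → 181
flight=R40: ✓ → 234
flight=R35: ✓ → 137
flight=R15: ✓ → 104
flight=R14: ✓ → 66
flight=R39: ✓ → 137
dist_km_sum = 115 + 141 + 17 + 41 + 14 + 73 + 234 + 181 + 234 + 137 + 104 + 66 + 137 = 1494
—
[load_pct_sum: load_pct < 42]
flight=R70: ✗
flight=R67: ✓ → 141
flight=R26: ✓ → 17
flight=R95: ✗
flight=R61: ✗
flight=R48: ✗
flight=R19: ✓ → 234
flight=R49: ✗
flight=R40: ✗
flight=R35: ✗
flight=R15: ✓ → 104
flight=R14: ✗
flight=R39: ✓ → 137
load_pct_sum = 141 + 17 + 234 + 104 + 137 = 633

den_avg=41, dist_km_sum=1494, load_pct_sum=633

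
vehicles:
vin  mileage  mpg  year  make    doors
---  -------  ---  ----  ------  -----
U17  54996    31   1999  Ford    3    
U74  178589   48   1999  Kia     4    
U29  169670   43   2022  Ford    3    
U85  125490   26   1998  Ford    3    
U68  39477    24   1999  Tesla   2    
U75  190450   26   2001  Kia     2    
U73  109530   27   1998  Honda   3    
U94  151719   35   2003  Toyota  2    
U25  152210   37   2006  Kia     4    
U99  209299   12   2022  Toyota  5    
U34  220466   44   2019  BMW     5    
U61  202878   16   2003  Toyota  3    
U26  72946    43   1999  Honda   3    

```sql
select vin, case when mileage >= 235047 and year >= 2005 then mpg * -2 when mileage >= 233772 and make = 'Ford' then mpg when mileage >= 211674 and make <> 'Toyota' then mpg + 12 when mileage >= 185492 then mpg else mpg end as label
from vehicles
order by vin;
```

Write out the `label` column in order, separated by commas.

31, 37, 43, 43, 56, 16, 24, 27, 48, 26, 26, 35, 12

vin=U17: ELSE → 31
vin=U25: ELSE → 37
vin=U26: ELSE → 43
vin=U29: ELSE → 43
vin=U34: mileage >= 211674 and make <> 'Toyota' → 56
vin=U61: mileage >= 185492 → 16
vin=U68: ELSE → 24
vin=U73: ELSE → 27
vin=U74: ELSE → 48
vin=U75: mileage >= 185492 → 26
vin=U85: ELSE → 26
vin=U94: ELSE → 35
vin=U99: mileage >= 185492 → 12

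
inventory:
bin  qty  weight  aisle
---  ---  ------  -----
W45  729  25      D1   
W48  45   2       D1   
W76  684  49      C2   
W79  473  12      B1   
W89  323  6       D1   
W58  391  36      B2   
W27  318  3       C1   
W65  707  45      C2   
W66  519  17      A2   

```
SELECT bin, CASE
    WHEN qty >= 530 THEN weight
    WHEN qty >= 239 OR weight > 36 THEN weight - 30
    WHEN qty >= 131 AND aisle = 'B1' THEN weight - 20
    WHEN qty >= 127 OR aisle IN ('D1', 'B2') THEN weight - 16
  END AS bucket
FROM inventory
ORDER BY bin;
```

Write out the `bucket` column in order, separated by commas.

bin=W27: qty >= 239 OR weight > 36 → -27
bin=W45: qty >= 530 → 25
bin=W48: qty >= 127 OR aisle IN ('D1', 'B2') → -14
bin=W58: qty >= 239 OR weight > 36 → 6
bin=W65: qty >= 530 → 45
bin=W66: qty >= 239 OR weight > 36 → -13
bin=W76: qty >= 530 → 49
bin=W79: qty >= 239 OR weight > 36 → -18
bin=W89: qty >= 239 OR weight > 36 → -24

-27, 25, -14, 6, 45, -13, 49, -18, -24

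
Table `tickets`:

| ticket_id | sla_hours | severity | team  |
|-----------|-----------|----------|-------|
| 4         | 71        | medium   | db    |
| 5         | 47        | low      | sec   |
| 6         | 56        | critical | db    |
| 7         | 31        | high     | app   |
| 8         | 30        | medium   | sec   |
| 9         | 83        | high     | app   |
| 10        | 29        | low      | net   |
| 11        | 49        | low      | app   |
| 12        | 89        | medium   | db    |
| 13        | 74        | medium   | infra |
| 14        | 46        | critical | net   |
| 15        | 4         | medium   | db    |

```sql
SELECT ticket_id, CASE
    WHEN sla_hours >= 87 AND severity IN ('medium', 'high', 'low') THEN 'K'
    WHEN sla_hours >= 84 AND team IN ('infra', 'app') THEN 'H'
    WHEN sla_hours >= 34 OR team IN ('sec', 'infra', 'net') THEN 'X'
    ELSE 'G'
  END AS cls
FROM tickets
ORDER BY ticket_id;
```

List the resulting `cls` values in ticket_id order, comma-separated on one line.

ticket_id=4: sla_hours >= 34 OR team IN ('sec', 'infra', 'net') → X
ticket_id=5: sla_hours >= 34 OR team IN ('sec', 'infra', 'net') → X
ticket_id=6: sla_hours >= 34 OR team IN ('sec', 'infra', 'net') → X
ticket_id=7: ELSE → G
ticket_id=8: sla_hours >= 34 OR team IN ('sec', 'infra', 'net') → X
ticket_id=9: sla_hours >= 34 OR team IN ('sec', 'infra', 'net') → X
ticket_id=10: sla_hours >= 34 OR team IN ('sec', 'infra', 'net') → X
ticket_id=11: sla_hours >= 34 OR team IN ('sec', 'infra', 'net') → X
ticket_id=12: sla_hours >= 87 AND severity IN ('medium', 'high', 'low') → K
ticket_id=13: sla_hours >= 34 OR team IN ('sec', 'infra', 'net') → X
ticket_id=14: sla_hours >= 34 OR team IN ('sec', 'infra', 'net') → X
ticket_id=15: ELSE → G

X, X, X, G, X, X, X, X, K, X, X, G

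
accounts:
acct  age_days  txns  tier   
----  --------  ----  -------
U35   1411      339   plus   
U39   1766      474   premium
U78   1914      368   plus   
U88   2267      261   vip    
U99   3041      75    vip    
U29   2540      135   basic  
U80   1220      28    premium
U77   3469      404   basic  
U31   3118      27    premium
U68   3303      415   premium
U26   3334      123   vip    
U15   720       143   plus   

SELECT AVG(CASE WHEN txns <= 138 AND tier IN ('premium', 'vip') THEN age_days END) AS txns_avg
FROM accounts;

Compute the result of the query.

2678.25

acct=U35: ✗
acct=U39: ✗
acct=U78: ✗
acct=U88: ✗
acct=U99: ✓ → 3041
acct=U29: ✗
acct=U80: ✓ → 1220
acct=U77: ✗
acct=U31: ✓ → 3118
acct=U68: ✗
acct=U26: ✓ → 3334
acct=U15: ✗
txns_avg = (3041 + 1220 + 3118 + 3334) / 4 = 2678.25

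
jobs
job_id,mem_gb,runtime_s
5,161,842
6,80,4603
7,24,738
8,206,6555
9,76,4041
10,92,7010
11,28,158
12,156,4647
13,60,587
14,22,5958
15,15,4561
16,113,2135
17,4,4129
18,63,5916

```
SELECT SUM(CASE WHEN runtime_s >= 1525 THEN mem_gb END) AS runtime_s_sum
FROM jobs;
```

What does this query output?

827

job_id=5: ✗
job_id=6: ✓ → 80
job_id=7: ✗
job_id=8: ✓ → 206
job_id=9: ✓ → 76
job_id=10: ✓ → 92
job_id=11: ✗
job_id=12: ✓ → 156
job_id=13: ✗
job_id=14: ✓ → 22
job_id=15: ✓ → 15
job_id=16: ✓ → 113
job_id=17: ✓ → 4
job_id=18: ✓ → 63
runtime_s_sum = 80 + 206 + 76 + 92 + 156 + 22 + 15 + 113 + 4 + 63 = 827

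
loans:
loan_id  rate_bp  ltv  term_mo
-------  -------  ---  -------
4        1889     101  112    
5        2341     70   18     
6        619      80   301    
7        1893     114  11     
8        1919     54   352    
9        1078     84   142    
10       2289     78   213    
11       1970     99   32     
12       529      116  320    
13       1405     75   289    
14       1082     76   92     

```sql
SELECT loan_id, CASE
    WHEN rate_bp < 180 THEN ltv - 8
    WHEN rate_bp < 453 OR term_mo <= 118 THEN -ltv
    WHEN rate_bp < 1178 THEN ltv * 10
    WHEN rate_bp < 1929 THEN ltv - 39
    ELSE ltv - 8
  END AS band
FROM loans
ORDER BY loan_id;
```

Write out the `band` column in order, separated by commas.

-101, -70, 800, -114, 15, 840, 70, -99, 1160, 36, -76

loan_id=4: rate_bp < 453 OR term_mo <= 118 → -101
loan_id=5: rate_bp < 453 OR term_mo <= 118 → -70
loan_id=6: rate_bp < 1178 → 800
loan_id=7: rate_bp < 453 OR term_mo <= 118 → -114
loan_id=8: rate_bp < 1929 → 15
loan_id=9: rate_bp < 1178 → 840
loan_id=10: ELSE → 70
loan_id=11: rate_bp < 453 OR term_mo <= 118 → -99
loan_id=12: rate_bp < 1178 → 1160
loan_id=13: rate_bp < 1929 → 36
loan_id=14: rate_bp < 453 OR term_mo <= 118 → -76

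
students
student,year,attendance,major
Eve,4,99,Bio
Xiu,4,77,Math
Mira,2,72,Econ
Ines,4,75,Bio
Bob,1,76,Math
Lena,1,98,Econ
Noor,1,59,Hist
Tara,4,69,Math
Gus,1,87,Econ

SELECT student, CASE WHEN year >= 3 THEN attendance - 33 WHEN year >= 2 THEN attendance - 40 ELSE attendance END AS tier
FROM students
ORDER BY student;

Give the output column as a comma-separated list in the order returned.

student=Bob: ELSE → 76
student=Eve: year >= 3 → 66
student=Gus: ELSE → 87
student=Ines: year >= 3 → 42
student=Lena: ELSE → 98
student=Mira: year >= 2 → 32
student=Noor: ELSE → 59
student=Tara: year >= 3 → 36
student=Xiu: year >= 3 → 44

76, 66, 87, 42, 98, 32, 59, 36, 44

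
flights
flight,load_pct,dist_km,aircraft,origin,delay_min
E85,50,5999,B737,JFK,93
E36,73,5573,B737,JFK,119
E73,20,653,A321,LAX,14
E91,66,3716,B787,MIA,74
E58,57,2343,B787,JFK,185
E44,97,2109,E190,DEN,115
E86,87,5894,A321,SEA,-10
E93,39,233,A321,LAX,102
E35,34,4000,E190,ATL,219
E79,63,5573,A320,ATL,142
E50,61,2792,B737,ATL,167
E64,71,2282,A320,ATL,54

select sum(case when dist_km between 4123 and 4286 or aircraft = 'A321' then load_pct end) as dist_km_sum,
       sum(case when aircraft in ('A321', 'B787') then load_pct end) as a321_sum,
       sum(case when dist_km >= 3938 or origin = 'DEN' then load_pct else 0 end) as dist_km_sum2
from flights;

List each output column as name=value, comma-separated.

[dist_km_sum: dist_km between 4123 and 4286 or aircraft = 'A321']
flight=E85: ✗
flight=E36: ✗
flight=E73: ✓ → 20
flight=E91: ✗
flight=E58: ✗
flight=E44: ✗
flight=E86: ✓ → 87
flight=E93: ✓ → 39
flight=E35: ✗
flight=E79: ✗
flight=E50: ✗
flight=E64: ✗
dist_km_sum = 20 + 87 + 39 = 146
—
[a321_sum: aircraft in ('A321', 'B787')]
flight=E85: ✗
flight=E36: ✗
flight=E73: ✓ → 20
flight=E91: ✓ → 66
flight=E58: ✓ → 57
flight=E44: ✗
flight=E86: ✓ → 87
flight=E93: ✓ → 39
flight=E35: ✗
flight=E79: ✗
flight=E50: ✗
flight=E64: ✗
a321_sum = 20 + 66 + 57 + 87 + 39 = 269
—
[dist_km_sum2: dist_km >= 3938 or origin = 'DEN']
flight=E85: ✓ → 50
flight=E36: ✓ → 73
flight=E73: ✗
flight=E91: ✗
flight=E58: ✗
flight=E44: ✓ → 97
flight=E86: ✓ → 87
flight=E93: ✗
flight=E35: ✓ → 34
flight=E79: ✓ → 63
flight=E50: ✗
flight=E64: ✗
dist_km_sum2 = 50 + 73 + 97 + 87 + 34 + 63 = 404

dist_km_sum=146, a321_sum=269, dist_km_sum2=404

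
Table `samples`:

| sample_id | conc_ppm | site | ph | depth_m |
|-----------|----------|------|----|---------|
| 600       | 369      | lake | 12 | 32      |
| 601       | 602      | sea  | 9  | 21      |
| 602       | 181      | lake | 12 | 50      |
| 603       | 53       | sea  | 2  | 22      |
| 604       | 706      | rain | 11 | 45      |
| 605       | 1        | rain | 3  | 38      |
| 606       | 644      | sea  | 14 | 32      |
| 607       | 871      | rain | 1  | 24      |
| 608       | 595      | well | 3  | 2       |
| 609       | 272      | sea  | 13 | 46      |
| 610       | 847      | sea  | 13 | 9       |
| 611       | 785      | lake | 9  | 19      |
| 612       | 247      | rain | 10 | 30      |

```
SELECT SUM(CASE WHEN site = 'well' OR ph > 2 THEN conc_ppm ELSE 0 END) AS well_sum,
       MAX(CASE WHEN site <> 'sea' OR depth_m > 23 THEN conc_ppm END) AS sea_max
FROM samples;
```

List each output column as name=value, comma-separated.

well_sum=5249, sea_max=871

[well_sum: site = 'well' OR ph > 2]
sample_id=600: ✓ → 369
sample_id=601: ✓ → 602
sample_id=602: ✓ → 181
sample_id=603: ✗
sample_id=604: ✓ → 706
sample_id=605: ✓ → 1
sample_id=606: ✓ → 644
sample_id=607: ✗
sample_id=608: ✓ → 595
sample_id=609: ✓ → 272
sample_id=610: ✓ → 847
sample_id=611: ✓ → 785
sample_id=612: ✓ → 247
well_sum = 369 + 602 + 181 + 706 + 1 + 644 + 595 + 272 + 847 + 785 + 247 = 5249
—
[sea_max: site <> 'sea' OR depth_m > 23]
sample_id=600: ✓ → 369
sample_id=601: ✗
sample_id=602: ✓ → 181
sample_id=603: ✗
sample_id=604: ✓ → 706
sample_id=605: ✓ → 1
sample_id=606: ✓ → 644
sample_id=607: ✓ → 871
sample_id=608: ✓ → 595
sample_id=609: ✓ → 272
sample_id=610: ✗
sample_id=611: ✓ → 785
sample_id=612: ✓ → 247
sea_max = MAX(369, 181, 706, 1, 644, 871, 595, 272, 785, 247) = 871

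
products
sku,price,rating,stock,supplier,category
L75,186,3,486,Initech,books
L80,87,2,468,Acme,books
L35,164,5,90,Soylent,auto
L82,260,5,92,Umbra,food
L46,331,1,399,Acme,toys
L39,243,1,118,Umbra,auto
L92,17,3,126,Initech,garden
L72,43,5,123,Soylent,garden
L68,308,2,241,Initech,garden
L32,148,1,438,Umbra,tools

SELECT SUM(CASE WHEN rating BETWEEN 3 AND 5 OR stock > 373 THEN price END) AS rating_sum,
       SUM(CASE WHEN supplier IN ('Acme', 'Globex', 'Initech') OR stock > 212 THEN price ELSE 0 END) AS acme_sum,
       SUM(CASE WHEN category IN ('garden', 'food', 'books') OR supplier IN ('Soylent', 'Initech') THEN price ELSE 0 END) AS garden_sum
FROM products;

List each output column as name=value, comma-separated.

rating_sum=1236, acme_sum=1077, garden_sum=1065

[rating_sum: rating BETWEEN 3 AND 5 OR stock > 373]
sku=L75: ✓ → 186
sku=L80: ✓ → 87
sku=L35: ✓ → 164
sku=L82: ✓ → 260
sku=L46: ✓ → 331
sku=L39: ✗
sku=L92: ✓ → 17
sku=L72: ✓ → 43
sku=L68: ✗
sku=L32: ✓ → 148
rating_sum = 186 + 87 + 164 + 260 + 331 + 17 + 43 + 148 = 1236
—
[acme_sum: supplier IN ('Acme', 'Globex', 'Initech') OR stock > 212]
sku=L75: ✓ → 186
sku=L80: ✓ → 87
sku=L35: ✗
sku=L82: ✗
sku=L46: ✓ → 331
sku=L39: ✗
sku=L92: ✓ → 17
sku=L72: ✗
sku=L68: ✓ → 308
sku=L32: ✓ → 148
acme_sum = 186 + 87 + 331 + 17 + 308 + 148 = 1077
—
[garden_sum: category IN ('garden', 'food', 'books') OR supplier IN ('Soylent', 'Initech')]
sku=L75: ✓ → 186
sku=L80: ✓ → 87
sku=L35: ✓ → 164
sku=L82: ✓ → 260
sku=L46: ✗
sku=L39: ✗
sku=L92: ✓ → 17
sku=L72: ✓ → 43
sku=L68: ✓ → 308
sku=L32: ✗
garden_sum = 186 + 87 + 164 + 260 + 17 + 43 + 308 = 1065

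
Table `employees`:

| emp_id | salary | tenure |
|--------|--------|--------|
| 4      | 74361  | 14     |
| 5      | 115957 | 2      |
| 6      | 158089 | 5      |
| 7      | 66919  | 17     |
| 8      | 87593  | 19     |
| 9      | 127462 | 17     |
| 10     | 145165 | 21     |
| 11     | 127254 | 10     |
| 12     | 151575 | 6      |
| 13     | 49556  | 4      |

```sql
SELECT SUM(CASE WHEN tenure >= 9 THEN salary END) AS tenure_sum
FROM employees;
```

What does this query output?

emp_id=4: ✓ → 74361
emp_id=5: ✗
emp_id=6: ✗
emp_id=7: ✓ → 66919
emp_id=8: ✓ → 87593
emp_id=9: ✓ → 127462
emp_id=10: ✓ → 145165
emp_id=11: ✓ → 127254
emp_id=12: ✗
emp_id=13: ✗
tenure_sum = 74361 + 66919 + 87593 + 127462 + 145165 + 127254 = 628754

628754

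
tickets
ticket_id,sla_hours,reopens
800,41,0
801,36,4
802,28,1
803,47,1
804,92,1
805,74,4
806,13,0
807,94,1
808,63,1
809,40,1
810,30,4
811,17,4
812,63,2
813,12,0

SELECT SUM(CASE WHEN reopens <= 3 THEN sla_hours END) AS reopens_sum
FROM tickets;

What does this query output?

493

ticket_id=800: ✓ → 41
ticket_id=801: ✗
ticket_id=802: ✓ → 28
ticket_id=803: ✓ → 47
ticket_id=804: ✓ → 92
ticket_id=805: ✗
ticket_id=806: ✓ → 13
ticket_id=807: ✓ → 94
ticket_id=808: ✓ → 63
ticket_id=809: ✓ → 40
ticket_id=810: ✗
ticket_id=811: ✗
ticket_id=812: ✓ → 63
ticket_id=813: ✓ → 12
reopens_sum = 41 + 28 + 47 + 92 + 13 + 94 + 63 + 40 + 63 + 12 = 493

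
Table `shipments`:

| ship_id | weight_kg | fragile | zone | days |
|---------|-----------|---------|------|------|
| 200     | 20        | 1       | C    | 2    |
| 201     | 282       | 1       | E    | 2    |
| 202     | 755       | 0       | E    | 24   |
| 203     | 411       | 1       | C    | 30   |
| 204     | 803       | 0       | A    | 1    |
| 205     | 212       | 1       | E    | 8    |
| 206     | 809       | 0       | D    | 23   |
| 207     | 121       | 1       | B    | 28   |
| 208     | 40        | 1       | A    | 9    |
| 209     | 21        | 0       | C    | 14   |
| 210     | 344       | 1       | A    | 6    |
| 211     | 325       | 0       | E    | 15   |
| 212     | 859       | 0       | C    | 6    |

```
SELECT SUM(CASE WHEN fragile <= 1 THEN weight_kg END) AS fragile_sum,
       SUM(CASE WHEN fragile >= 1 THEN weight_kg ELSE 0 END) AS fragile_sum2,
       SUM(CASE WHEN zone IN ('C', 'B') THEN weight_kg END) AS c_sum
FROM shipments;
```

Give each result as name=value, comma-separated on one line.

[fragile_sum: fragile <= 1]
ship_id=200: ✓ → 20
ship_id=201: ✓ → 282
ship_id=202: ✓ → 755
ship_id=203: ✓ → 411
ship_id=204: ✓ → 803
ship_id=205: ✓ → 212
ship_id=206: ✓ → 809
ship_id=207: ✓ → 121
ship_id=208: ✓ → 40
ship_id=209: ✓ → 21
ship_id=210: ✓ → 344
ship_id=211: ✓ → 325
ship_id=212: ✓ → 859
fragile_sum = 20 + 282 + 755 + 411 + 803 + 212 + 809 + 121 + 40 + 21 + 344 + 325 + 859 = 5002
—
[fragile_sum2: fragile >= 1]
ship_id=200: ✓ → 20
ship_id=201: ✓ → 282
ship_id=202: ✗
ship_id=203: ✓ → 411
ship_id=204: ✗
ship_id=205: ✓ → 212
ship_id=206: ✗
ship_id=207: ✓ → 121
ship_id=208: ✓ → 40
ship_id=209: ✗
ship_id=210: ✓ → 344
ship_id=211: ✗
ship_id=212: ✗
fragile_sum2 = 20 + 282 + 411 + 212 + 121 + 40 + 344 = 1430
—
[c_sum: zone IN ('C', 'B')]
ship_id=200: ✓ → 20
ship_id=201: ✗
ship_id=202: ✗
ship_id=203: ✓ → 411
ship_id=204: ✗
ship_id=205: ✗
ship_id=206: ✗
ship_id=207: ✓ → 121
ship_id=208: ✗
ship_id=209: ✓ → 21
ship_id=210: ✗
ship_id=211: ✗
ship_id=212: ✓ → 859
c_sum = 20 + 411 + 121 + 21 + 859 = 1432

fragile_sum=5002, fragile_sum2=1430, c_sum=1432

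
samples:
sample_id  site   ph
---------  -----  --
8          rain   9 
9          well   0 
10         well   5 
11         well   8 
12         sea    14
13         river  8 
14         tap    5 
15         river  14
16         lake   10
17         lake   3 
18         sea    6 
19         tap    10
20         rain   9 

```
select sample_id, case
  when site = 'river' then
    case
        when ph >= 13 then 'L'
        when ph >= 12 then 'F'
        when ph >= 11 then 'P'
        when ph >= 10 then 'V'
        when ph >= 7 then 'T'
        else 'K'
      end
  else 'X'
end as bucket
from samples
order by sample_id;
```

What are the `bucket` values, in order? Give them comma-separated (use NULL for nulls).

sample_id=8: site='rain' → outer ELSE → X
sample_id=9: site='well' → outer ELSE → X
sample_id=10: site='well' → outer ELSE → X
sample_id=11: site='well' → outer ELSE → X
sample_id=12: site='sea' → outer ELSE → X
sample_id=13: site='river' → inner[ph >= 7] → T
sample_id=14: site='tap' → outer ELSE → X
sample_id=15: site='river' → inner[ph >= 13] → L
sample_id=16: site='lake' → outer ELSE → X
sample_id=17: site='lake' → outer ELSE → X
sample_id=18: site='sea' → outer ELSE → X
sample_id=19: site='tap' → outer ELSE → X
sample_id=20: site='rain' → outer ELSE → X

X, X, X, X, X, T, X, L, X, X, X, X, X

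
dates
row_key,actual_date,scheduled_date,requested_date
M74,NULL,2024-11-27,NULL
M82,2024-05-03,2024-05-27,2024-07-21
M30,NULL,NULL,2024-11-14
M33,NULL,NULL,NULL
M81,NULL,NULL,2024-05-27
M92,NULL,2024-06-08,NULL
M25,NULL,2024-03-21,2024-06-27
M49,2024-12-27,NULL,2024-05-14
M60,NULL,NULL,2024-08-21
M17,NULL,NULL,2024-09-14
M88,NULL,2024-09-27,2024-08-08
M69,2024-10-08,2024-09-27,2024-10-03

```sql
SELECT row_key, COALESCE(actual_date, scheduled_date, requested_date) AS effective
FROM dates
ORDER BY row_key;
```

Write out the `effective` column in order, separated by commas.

2024-09-14, 2024-03-21, 2024-11-14, NULL, 2024-12-27, 2024-08-21, 2024-10-08, 2024-11-27, 2024-05-27, 2024-05-03, 2024-09-27, 2024-06-08

row_key=M17: actual_date=NULL, scheduled_date=NULL, requested_date=2024-09-14 → 2024-09-14
row_key=M25: actual_date=NULL, scheduled_date=2024-03-21 → 2024-03-21
row_key=M30: actual_date=NULL, scheduled_date=NULL, requested_date=2024-11-14 → 2024-11-14
row_key=M33: actual_date=NULL, scheduled_date=NULL, requested_date=NULL (all NULL) → NULL
row_key=M49: actual_date=2024-12-27 → 2024-12-27
row_key=M60: actual_date=NULL, scheduled_date=NULL, requested_date=2024-08-21 → 2024-08-21
row_key=M69: actual_date=2024-10-08 → 2024-10-08
row_key=M74: actual_date=NULL, scheduled_date=2024-11-27 → 2024-11-27
row_key=M81: actual_date=NULL, scheduled_date=NULL, requested_date=2024-05-27 → 2024-05-27
row_key=M82: actual_date=2024-05-03 → 2024-05-03
row_key=M88: actual_date=NULL, scheduled_date=2024-09-27 → 2024-09-27
row_key=M92: actual_date=NULL, scheduled_date=2024-06-08 → 2024-06-08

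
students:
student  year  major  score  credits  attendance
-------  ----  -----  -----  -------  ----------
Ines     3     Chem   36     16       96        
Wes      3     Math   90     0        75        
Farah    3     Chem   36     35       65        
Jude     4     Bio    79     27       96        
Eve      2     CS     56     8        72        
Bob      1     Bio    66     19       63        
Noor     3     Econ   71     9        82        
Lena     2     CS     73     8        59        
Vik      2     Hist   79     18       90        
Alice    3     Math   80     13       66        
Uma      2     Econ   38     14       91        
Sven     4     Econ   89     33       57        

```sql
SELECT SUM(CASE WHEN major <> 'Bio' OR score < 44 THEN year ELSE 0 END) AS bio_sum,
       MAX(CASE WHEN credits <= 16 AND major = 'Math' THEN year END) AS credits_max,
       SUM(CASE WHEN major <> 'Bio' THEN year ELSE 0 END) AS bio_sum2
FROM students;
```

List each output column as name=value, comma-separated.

bio_sum=27, credits_max=3, bio_sum2=27

[bio_sum: major <> 'Bio' OR score < 44]
student=Ines: ✓ → 3
student=Wes: ✓ → 3
student=Farah: ✓ → 3
student=Jude: ✗
student=Eve: ✓ → 2
student=Bob: ✗
student=Noor: ✓ → 3
student=Lena: ✓ → 2
student=Vik: ✓ → 2
student=Alice: ✓ → 3
student=Uma: ✓ → 2
student=Sven: ✓ → 4
bio_sum = 3 + 3 + 3 + 2 + 3 + 2 + 2 + 3 + 2 + 4 = 27
—
[credits_max: credits <= 16 AND major = 'Math']
student=Ines: ✗
student=Wes: ✓ → 3
student=Farah: ✗
student=Jude: ✗
student=Eve: ✗
student=Bob: ✗
student=Noor: ✗
student=Lena: ✗
student=Vik: ✗
student=Alice: ✓ → 3
student=Uma: ✗
student=Sven: ✗
credits_max = MAX(3, 3) = 3
—
[bio_sum2: major <> 'Bio']
student=Ines: ✓ → 3
student=Wes: ✓ → 3
student=Farah: ✓ → 3
student=Jude: ✗
student=Eve: ✓ → 2
student=Bob: ✗
student=Noor: ✓ → 3
student=Lena: ✓ → 2
student=Vik: ✓ → 2
student=Alice: ✓ → 3
student=Uma: ✓ → 2
student=Sven: ✓ → 4
bio_sum2 = 3 + 3 + 3 + 2 + 3 + 2 + 2 + 3 + 2 + 4 = 27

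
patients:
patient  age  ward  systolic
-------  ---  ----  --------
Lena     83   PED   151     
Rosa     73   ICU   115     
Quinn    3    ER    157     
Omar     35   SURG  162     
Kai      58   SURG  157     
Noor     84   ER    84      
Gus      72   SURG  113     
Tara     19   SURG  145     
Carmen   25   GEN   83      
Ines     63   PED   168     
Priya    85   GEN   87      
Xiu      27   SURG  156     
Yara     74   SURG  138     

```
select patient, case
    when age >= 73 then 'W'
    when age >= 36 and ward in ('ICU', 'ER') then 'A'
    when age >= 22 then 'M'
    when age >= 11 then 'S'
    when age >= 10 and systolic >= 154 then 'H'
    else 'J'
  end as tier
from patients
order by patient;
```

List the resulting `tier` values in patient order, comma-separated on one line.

patient=Carmen: age >= 22 → M
patient=Gus: age >= 22 → M
patient=Ines: age >= 22 → M
patient=Kai: age >= 22 → M
patient=Lena: age >= 73 → W
patient=Noor: age >= 73 → W
patient=Omar: age >= 22 → M
patient=Priya: age >= 73 → W
patient=Quinn: ELSE → J
patient=Rosa: age >= 73 → W
patient=Tara: age >= 11 → S
patient=Xiu: age >= 22 → M
patient=Yara: age >= 73 → W

M, M, M, M, W, W, M, W, J, W, S, M, W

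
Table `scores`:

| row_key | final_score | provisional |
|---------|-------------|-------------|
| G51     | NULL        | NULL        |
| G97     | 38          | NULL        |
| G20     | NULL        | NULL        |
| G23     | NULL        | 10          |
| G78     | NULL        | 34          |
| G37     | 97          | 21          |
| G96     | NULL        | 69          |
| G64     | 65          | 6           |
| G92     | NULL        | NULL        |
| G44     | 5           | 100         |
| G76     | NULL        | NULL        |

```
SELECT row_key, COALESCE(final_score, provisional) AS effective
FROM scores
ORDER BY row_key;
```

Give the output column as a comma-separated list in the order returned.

NULL, 10, 97, 5, NULL, 65, NULL, 34, NULL, 69, 38

row_key=G20: final_score=NULL, provisional=NULL (all NULL) → NULL
row_key=G23: final_score=NULL, provisional=10 → 10
row_key=G37: final_score=97 → 97
row_key=G44: final_score=5 → 5
row_key=G51: final_score=NULL, provisional=NULL (all NULL) → NULL
row_key=G64: final_score=65 → 65
row_key=G76: final_score=NULL, provisional=NULL (all NULL) → NULL
row_key=G78: final_score=NULL, provisional=34 → 34
row_key=G92: final_score=NULL, provisional=NULL (all NULL) → NULL
row_key=G96: final_score=NULL, provisional=69 → 69
row_key=G97: final_score=38 → 38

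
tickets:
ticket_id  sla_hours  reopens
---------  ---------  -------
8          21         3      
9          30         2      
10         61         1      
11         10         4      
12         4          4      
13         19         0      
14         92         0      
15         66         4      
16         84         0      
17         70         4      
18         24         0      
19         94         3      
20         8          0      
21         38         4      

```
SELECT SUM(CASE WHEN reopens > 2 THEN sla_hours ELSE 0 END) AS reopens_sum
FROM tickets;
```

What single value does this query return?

ticket_id=8: ✓ → 21
ticket_id=9: ✗
ticket_id=10: ✗
ticket_id=11: ✓ → 10
ticket_id=12: ✓ → 4
ticket_id=13: ✗
ticket_id=14: ✗
ticket_id=15: ✓ → 66
ticket_id=16: ✗
ticket_id=17: ✓ → 70
ticket_id=18: ✗
ticket_id=19: ✓ → 94
ticket_id=20: ✗
ticket_id=21: ✓ → 38
reopens_sum = 21 + 10 + 4 + 66 + 70 + 94 + 38 = 303

303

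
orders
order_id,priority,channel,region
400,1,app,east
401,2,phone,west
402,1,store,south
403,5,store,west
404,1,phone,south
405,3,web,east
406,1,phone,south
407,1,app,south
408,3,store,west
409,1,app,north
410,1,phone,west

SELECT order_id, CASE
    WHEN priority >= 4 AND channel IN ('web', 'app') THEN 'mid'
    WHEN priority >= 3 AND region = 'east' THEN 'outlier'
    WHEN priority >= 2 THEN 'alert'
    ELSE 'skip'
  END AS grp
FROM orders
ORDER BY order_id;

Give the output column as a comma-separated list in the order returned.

skip, alert, skip, alert, skip, outlier, skip, skip, alert, skip, skip

order_id=400: ELSE → skip
order_id=401: priority >= 2 → alert
order_id=402: ELSE → skip
order_id=403: priority >= 2 → alert
order_id=404: ELSE → skip
order_id=405: priority >= 3 AND region = 'east' → outlier
order_id=406: ELSE → skip
order_id=407: ELSE → skip
order_id=408: priority >= 2 → alert
order_id=409: ELSE → skip
order_id=410: ELSE → skip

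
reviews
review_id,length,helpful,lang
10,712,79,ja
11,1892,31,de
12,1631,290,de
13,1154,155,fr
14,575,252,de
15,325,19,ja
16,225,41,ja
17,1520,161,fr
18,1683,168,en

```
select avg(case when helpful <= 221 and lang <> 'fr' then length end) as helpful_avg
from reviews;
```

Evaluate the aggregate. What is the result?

review_id=10: ✓ → 712
review_id=11: ✓ → 1892
review_id=12: ✗
review_id=13: ✗
review_id=14: ✗
review_id=15: ✓ → 325
review_id=16: ✓ → 225
review_id=17: ✗
review_id=18: ✓ → 1683
helpful_avg = (712 + 1892 + 325 + 225 + 1683) / 5 = 967.4

967.4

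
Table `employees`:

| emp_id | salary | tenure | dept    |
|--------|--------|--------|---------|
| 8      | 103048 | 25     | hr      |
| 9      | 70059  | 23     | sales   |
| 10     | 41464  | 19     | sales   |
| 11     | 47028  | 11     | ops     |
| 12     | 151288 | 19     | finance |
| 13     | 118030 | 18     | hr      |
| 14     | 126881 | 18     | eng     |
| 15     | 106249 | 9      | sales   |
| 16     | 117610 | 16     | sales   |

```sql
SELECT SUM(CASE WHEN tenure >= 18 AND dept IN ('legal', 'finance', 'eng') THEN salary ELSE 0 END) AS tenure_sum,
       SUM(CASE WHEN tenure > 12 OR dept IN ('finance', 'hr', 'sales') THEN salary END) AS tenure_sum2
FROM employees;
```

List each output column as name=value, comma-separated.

tenure_sum=278169, tenure_sum2=834629

[tenure_sum: tenure >= 18 AND dept IN ('legal', 'finance', 'eng')]
emp_id=8: ✗
emp_id=9: ✗
emp_id=10: ✗
emp_id=11: ✗
emp_id=12: ✓ → 151288
emp_id=13: ✗
emp_id=14: ✓ → 126881
emp_id=15: ✗
emp_id=16: ✗
tenure_sum = 151288 + 126881 = 278169
—
[tenure_sum2: tenure > 12 OR dept IN ('finance', 'hr', 'sales')]
emp_id=8: ✓ → 103048
emp_id=9: ✓ → 70059
emp_id=10: ✓ → 41464
emp_id=11: ✗
emp_id=12: ✓ → 151288
emp_id=13: ✓ → 118030
emp_id=14: ✓ → 126881
emp_id=15: ✓ → 106249
emp_id=16: ✓ → 117610
tenure_sum2 = 103048 + 70059 + 41464 + 151288 + 118030 + 126881 + 106249 + 117610 = 834629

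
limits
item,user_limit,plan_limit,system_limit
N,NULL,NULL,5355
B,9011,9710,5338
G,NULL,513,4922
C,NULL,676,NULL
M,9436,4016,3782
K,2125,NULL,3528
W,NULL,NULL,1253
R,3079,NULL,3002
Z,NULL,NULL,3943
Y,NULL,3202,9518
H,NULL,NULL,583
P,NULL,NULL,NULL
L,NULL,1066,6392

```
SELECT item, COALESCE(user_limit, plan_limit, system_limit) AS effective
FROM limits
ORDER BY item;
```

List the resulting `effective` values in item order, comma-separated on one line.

item=B: user_limit=9011 → 9011
item=C: user_limit=NULL, plan_limit=676 → 676
item=G: user_limit=NULL, plan_limit=513 → 513
item=H: user_limit=NULL, plan_limit=NULL, system_limit=583 → 583
item=K: user_limit=2125 → 2125
item=L: user_limit=NULL, plan_limit=1066 → 1066
item=M: user_limit=9436 → 9436
item=N: user_limit=NULL, plan_limit=NULL, system_limit=5355 → 5355
item=P: user_limit=NULL, plan_limit=NULL, system_limit=NULL (all NULL) → NULL
item=R: user_limit=3079 → 3079
item=W: user_limit=NULL, plan_limit=NULL, system_limit=1253 → 1253
item=Y: user_limit=NULL, plan_limit=3202 → 3202
item=Z: user_limit=NULL, plan_limit=NULL, system_limit=3943 → 3943

9011, 676, 513, 583, 2125, 1066, 9436, 5355, NULL, 3079, 1253, 3202, 3943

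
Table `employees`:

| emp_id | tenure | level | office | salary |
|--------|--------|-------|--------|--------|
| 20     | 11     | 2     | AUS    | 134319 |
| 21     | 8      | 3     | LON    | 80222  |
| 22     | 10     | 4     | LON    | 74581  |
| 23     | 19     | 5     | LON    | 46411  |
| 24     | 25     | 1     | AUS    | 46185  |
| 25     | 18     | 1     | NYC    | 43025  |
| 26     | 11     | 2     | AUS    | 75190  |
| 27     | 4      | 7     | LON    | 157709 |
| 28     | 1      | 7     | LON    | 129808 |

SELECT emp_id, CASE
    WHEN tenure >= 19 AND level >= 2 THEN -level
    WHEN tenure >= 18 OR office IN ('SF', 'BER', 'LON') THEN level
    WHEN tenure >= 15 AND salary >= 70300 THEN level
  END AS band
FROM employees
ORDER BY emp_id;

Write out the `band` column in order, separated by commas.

NULL, 3, 4, -5, 1, 1, NULL, 7, 7

emp_id=20: (no match → NULL) → NULL
emp_id=21: tenure >= 18 OR office IN ('SF', 'BER', 'LON') → 3
emp_id=22: tenure >= 18 OR office IN ('SF', 'BER', 'LON') → 4
emp_id=23: tenure >= 19 AND level >= 2 → -5
emp_id=24: tenure >= 18 OR office IN ('SF', 'BER', 'LON') → 1
emp_id=25: tenure >= 18 OR office IN ('SF', 'BER', 'LON') → 1
emp_id=26: (no match → NULL) → NULL
emp_id=27: tenure >= 18 OR office IN ('SF', 'BER', 'LON') → 7
emp_id=28: tenure >= 18 OR office IN ('SF', 'BER', 'LON') → 7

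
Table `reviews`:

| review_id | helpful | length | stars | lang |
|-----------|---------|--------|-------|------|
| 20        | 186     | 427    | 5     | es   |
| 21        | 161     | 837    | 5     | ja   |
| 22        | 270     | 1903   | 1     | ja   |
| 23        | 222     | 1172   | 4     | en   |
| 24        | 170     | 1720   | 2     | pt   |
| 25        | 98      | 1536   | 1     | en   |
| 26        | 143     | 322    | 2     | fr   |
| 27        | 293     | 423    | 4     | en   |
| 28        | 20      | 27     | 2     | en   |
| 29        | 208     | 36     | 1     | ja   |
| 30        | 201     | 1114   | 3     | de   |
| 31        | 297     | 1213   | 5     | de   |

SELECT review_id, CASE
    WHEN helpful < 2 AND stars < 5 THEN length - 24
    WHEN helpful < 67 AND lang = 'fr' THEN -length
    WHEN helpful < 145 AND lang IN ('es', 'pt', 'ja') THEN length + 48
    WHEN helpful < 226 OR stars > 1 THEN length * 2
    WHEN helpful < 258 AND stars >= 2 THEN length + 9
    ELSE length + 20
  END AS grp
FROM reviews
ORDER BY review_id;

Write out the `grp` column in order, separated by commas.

854, 1674, 1923, 2344, 3440, 3072, 644, 846, 54, 72, 2228, 2426

review_id=20: helpful < 226 OR stars > 1 → 854
review_id=21: helpful < 226 OR stars > 1 → 1674
review_id=22: ELSE → 1923
review_id=23: helpful < 226 OR stars > 1 → 2344
review_id=24: helpful < 226 OR stars > 1 → 3440
review_id=25: helpful < 226 OR stars > 1 → 3072
review_id=26: helpful < 226 OR stars > 1 → 644
review_id=27: helpful < 226 OR stars > 1 → 846
review_id=28: helpful < 226 OR stars > 1 → 54
review_id=29: helpful < 226 OR stars > 1 → 72
review_id=30: helpful < 226 OR stars > 1 → 2228
review_id=31: helpful < 226 OR stars > 1 → 2426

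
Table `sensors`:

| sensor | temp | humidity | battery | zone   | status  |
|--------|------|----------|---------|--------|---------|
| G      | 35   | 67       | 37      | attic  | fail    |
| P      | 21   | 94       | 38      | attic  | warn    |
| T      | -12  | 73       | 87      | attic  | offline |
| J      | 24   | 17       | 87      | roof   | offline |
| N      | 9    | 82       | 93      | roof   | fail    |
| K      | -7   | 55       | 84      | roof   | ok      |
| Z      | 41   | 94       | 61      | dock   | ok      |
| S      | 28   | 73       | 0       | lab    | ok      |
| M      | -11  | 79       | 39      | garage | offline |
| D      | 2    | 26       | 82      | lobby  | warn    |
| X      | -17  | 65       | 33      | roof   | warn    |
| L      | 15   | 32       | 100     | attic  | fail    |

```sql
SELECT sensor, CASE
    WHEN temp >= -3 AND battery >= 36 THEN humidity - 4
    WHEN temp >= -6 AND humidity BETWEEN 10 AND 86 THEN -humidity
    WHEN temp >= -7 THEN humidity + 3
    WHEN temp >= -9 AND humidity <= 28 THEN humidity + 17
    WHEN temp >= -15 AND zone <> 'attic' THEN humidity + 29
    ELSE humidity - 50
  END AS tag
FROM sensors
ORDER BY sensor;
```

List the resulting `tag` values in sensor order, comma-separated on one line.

sensor=D: temp >= -3 AND battery >= 36 → 22
sensor=G: temp >= -3 AND battery >= 36 → 63
sensor=J: temp >= -3 AND battery >= 36 → 13
sensor=K: temp >= -7 → 58
sensor=L: temp >= -3 AND battery >= 36 → 28
sensor=M: temp >= -15 AND zone <> 'attic' → 108
sensor=N: temp >= -3 AND battery >= 36 → 78
sensor=P: temp >= -3 AND battery >= 36 → 90
sensor=S: temp >= -6 AND humidity BETWEEN 10 AND 86 → -73
sensor=T: ELSE → 23
sensor=X: ELSE → 15
sensor=Z: temp >= -3 AND battery >= 36 → 90

22, 63, 13, 58, 28, 108, 78, 90, -73, 23, 15, 90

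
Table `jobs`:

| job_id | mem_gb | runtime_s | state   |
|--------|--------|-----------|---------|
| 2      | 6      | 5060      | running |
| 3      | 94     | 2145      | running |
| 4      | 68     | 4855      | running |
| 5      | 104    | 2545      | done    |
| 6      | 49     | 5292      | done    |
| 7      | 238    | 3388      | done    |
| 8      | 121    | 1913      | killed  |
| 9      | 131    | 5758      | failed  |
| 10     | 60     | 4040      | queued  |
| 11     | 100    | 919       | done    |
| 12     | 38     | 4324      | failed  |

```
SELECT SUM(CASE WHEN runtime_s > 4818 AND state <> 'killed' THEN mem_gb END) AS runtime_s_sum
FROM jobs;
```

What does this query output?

job_id=2: ✓ → 6
job_id=3: ✗
job_id=4: ✓ → 68
job_id=5: ✗
job_id=6: ✓ → 49
job_id=7: ✗
job_id=8: ✗
job_id=9: ✓ → 131
job_id=10: ✗
job_id=11: ✗
job_id=12: ✗
runtime_s_sum = 6 + 68 + 49 + 131 = 254

254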